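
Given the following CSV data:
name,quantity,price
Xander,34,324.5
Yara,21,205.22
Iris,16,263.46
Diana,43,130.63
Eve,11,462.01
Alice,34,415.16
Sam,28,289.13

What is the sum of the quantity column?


Values in 'quantity' column:
  Row 1: 34
  Row 2: 21
  Row 3: 16
  Row 4: 43
  Row 5: 11
  Row 6: 34
  Row 7: 28
Sum = 34 + 21 + 16 + 43 + 11 + 34 + 28 = 187

ANSWER: 187


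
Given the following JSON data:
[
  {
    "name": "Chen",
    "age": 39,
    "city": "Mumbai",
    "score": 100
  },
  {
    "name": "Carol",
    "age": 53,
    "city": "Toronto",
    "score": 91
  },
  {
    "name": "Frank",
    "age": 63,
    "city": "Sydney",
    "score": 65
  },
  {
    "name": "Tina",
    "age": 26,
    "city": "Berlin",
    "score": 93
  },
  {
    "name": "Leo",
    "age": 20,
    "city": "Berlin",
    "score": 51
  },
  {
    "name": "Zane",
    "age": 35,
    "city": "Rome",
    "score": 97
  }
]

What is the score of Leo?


Looking up record where name = Leo
Record index: 4
Field 'score' = 51

ANSWER: 51


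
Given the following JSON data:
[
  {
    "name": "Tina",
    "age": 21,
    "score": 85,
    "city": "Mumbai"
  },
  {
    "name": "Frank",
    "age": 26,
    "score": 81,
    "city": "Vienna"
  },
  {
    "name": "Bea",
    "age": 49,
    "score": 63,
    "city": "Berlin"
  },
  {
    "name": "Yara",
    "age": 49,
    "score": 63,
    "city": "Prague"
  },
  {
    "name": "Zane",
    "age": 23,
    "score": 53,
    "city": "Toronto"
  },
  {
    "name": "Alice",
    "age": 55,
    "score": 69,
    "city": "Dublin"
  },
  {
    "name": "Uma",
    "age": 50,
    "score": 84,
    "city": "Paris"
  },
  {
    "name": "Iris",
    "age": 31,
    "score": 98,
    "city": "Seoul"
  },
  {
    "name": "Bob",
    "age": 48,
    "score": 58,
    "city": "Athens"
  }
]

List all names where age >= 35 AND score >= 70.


Checking both conditions:
  Tina (age=21, score=85) -> no
  Frank (age=26, score=81) -> no
  Bea (age=49, score=63) -> no
  Yara (age=49, score=63) -> no
  Zane (age=23, score=53) -> no
  Alice (age=55, score=69) -> no
  Uma (age=50, score=84) -> YES
  Iris (age=31, score=98) -> no
  Bob (age=48, score=58) -> no


ANSWER: Uma


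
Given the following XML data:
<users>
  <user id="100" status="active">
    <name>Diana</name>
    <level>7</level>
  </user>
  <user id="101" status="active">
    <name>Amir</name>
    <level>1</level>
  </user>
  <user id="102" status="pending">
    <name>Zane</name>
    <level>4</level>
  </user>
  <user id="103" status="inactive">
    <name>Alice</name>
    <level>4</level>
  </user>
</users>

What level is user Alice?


Finding user: Alice
<level>4</level>

ANSWER: 4


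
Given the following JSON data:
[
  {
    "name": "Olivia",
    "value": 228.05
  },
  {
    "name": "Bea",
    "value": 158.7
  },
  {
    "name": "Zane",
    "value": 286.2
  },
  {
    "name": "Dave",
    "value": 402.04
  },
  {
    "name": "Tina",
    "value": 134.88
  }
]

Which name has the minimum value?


Comparing values:
  Olivia: 228.05
  Bea: 158.7
  Zane: 286.2
  Dave: 402.04
  Tina: 134.88
Minimum: Tina (134.88)

ANSWER: Tina


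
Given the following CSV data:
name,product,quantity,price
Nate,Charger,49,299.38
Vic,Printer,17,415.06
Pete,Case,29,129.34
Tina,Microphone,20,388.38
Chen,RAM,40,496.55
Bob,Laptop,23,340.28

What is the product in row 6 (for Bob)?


Row 6: Bob
Column 'product' = Laptop

ANSWER: Laptop


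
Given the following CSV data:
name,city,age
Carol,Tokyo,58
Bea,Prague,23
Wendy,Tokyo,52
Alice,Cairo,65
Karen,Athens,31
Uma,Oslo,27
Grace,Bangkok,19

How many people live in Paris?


Scanning city column for 'Paris':
Total matches: 0

ANSWER: 0


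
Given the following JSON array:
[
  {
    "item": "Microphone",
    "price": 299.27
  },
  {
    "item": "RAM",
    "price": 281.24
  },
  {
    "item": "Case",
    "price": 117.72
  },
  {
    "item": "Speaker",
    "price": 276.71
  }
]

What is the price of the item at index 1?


Array index 1 -> RAM
price = 281.24

ANSWER: 281.24


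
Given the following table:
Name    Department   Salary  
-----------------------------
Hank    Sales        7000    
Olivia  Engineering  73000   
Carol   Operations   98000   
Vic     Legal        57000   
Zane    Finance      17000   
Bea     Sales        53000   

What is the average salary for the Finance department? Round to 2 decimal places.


Finance department members:
  Zane: 17000
Sum = 17000
Count = 1
Average = 17000 / 1 = 17000.00

ANSWER: 17000.00


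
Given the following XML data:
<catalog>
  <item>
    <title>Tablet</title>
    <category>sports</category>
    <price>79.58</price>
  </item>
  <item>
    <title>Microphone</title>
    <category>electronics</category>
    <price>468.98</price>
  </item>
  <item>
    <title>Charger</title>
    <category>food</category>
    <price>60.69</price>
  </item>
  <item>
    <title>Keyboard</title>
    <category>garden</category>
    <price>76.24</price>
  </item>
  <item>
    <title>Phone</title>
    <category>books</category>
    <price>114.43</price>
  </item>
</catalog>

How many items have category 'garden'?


Scanning <item> elements for <category>garden</category>:
  Item 4: Keyboard -> MATCH
Count: 1

ANSWER: 1


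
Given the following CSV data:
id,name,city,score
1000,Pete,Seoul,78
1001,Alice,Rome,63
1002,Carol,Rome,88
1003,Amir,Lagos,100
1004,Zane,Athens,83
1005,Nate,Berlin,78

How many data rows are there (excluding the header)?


Counting rows (excluding header):
Header: id,name,city,score
Data rows: 6

ANSWER: 6


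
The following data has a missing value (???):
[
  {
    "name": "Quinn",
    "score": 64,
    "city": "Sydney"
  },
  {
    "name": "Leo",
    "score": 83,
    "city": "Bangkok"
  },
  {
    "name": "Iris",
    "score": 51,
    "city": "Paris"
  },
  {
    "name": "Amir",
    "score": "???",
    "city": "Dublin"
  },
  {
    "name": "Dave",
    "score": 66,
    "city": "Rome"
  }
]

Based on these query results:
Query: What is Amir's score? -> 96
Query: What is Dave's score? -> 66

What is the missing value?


The missing value is Amir's score
From query: Amir's score = 96

ANSWER: 96


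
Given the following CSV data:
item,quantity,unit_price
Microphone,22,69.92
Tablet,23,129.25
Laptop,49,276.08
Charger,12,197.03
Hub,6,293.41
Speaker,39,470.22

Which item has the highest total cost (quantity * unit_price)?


Computing row totals:
  Microphone: 1538.24
  Tablet: 2972.75
  Laptop: 13527.92
  Charger: 2364.36
  Hub: 1760.46
  Speaker: 18338.58
Maximum: Speaker (18338.58)

ANSWER: Speaker


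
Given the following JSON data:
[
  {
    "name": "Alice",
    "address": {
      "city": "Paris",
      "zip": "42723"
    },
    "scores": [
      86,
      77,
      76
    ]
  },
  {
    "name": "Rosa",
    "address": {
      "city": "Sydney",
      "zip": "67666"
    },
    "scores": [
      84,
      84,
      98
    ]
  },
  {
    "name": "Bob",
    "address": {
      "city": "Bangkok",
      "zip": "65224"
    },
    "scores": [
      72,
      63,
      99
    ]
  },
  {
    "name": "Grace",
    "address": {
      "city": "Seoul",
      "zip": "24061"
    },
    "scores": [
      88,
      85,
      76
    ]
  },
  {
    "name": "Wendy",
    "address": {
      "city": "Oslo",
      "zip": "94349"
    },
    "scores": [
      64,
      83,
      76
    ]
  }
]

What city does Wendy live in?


Path: records[4].address.city
Value: Oslo

ANSWER: Oslo


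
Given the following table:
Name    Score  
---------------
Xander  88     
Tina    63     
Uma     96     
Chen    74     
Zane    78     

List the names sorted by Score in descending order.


Sorting by Score (descending):
  Uma: 96
  Xander: 88
  Zane: 78
  Chen: 74
  Tina: 63


ANSWER: Uma, Xander, Zane, Chen, Tina


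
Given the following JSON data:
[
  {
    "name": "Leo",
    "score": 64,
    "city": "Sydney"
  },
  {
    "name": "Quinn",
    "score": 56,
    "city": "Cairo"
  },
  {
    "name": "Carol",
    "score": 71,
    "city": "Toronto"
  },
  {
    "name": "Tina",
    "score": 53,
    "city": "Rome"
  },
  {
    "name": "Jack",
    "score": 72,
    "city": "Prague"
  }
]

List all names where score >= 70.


Filtering records where score >= 70:
  Leo (score=64) -> no
  Quinn (score=56) -> no
  Carol (score=71) -> YES
  Tina (score=53) -> no
  Jack (score=72) -> YES


ANSWER: Carol, Jack


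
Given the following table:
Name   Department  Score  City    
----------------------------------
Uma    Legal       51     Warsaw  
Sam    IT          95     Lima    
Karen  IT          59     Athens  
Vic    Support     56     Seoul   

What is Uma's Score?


Row 1: Uma
Score = 51

ANSWER: 51


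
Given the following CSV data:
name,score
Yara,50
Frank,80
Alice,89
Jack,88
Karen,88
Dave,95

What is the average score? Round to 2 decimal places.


Scores: 50, 80, 89, 88, 88, 95
Sum = 490
Count = 6
Average = 490 / 6 = 81.67

ANSWER: 81.67


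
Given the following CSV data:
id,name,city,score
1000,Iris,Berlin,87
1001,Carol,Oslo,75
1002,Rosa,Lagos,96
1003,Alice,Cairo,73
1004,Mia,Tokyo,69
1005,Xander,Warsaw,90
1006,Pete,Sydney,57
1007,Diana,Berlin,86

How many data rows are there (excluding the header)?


Counting rows (excluding header):
Header: id,name,city,score
Data rows: 8

ANSWER: 8


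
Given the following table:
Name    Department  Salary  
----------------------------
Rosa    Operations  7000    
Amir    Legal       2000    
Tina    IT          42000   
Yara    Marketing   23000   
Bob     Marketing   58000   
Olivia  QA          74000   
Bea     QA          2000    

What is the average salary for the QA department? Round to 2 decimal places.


QA department members:
  Olivia: 74000
  Bea: 2000
Sum = 76000
Count = 2
Average = 76000 / 2 = 38000.00

ANSWER: 38000.00


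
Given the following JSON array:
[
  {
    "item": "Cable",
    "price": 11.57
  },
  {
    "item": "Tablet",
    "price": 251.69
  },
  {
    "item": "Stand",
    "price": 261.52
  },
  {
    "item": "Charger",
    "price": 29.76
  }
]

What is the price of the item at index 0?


Array index 0 -> Cable
price = 11.57

ANSWER: 11.57


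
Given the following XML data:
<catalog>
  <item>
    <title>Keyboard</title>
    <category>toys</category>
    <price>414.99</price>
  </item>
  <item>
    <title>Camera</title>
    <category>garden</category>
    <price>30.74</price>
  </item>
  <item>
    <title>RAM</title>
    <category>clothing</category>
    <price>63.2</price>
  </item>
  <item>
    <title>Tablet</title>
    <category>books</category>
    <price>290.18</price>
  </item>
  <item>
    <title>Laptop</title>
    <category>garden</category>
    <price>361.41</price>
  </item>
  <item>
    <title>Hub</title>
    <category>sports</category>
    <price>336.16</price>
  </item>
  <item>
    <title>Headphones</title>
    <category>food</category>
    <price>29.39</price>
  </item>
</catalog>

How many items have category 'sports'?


Scanning <item> elements for <category>sports</category>:
  Item 6: Hub -> MATCH
Count: 1

ANSWER: 1


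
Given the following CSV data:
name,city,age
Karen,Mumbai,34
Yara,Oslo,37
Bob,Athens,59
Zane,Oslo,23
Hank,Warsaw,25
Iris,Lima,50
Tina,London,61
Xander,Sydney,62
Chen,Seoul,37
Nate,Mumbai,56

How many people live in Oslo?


Scanning city column for 'Oslo':
  Row 2: Yara -> MATCH
  Row 4: Zane -> MATCH
Total matches: 2

ANSWER: 2


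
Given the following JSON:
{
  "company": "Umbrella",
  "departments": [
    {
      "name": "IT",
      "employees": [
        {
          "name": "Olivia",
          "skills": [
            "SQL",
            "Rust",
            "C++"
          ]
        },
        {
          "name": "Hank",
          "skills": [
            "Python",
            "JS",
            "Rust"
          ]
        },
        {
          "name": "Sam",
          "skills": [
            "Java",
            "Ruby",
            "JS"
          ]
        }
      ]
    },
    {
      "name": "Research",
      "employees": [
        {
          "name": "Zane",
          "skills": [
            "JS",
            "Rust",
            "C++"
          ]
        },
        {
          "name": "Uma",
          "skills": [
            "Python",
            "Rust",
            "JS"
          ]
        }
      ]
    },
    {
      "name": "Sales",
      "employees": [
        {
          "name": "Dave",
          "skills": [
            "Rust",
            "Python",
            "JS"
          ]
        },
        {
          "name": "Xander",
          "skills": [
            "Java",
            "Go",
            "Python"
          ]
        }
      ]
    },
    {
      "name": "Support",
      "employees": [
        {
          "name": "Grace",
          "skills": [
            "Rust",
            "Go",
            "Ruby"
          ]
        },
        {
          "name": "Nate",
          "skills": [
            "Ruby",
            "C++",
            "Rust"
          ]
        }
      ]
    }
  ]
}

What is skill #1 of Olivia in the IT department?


Path: departments[0].employees[0].skills[0]
Value: SQL

ANSWER: SQL


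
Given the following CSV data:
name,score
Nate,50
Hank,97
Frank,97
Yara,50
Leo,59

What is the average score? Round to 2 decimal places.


Scores: 50, 97, 97, 50, 59
Sum = 353
Count = 5
Average = 353 / 5 = 70.60

ANSWER: 70.60


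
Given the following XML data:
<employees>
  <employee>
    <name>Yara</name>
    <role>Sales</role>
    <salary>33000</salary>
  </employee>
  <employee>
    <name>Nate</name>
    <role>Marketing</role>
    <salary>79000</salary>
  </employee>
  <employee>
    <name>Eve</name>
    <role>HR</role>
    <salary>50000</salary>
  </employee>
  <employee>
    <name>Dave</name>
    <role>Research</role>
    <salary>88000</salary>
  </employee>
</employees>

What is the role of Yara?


Searching for <employee> with <name>Yara</name>
Found at position 1
<role>Sales</role>

ANSWER: Sales


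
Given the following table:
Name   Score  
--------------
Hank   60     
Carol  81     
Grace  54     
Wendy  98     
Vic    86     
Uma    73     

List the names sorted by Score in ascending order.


Sorting by Score (ascending):
  Grace: 54
  Hank: 60
  Uma: 73
  Carol: 81
  Vic: 86
  Wendy: 98


ANSWER: Grace, Hank, Uma, Carol, Vic, Wendy


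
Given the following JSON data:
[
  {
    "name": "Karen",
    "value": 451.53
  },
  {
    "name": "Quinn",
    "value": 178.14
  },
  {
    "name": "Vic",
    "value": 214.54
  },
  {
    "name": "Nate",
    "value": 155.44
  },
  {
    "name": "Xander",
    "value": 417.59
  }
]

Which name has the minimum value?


Comparing values:
  Karen: 451.53
  Quinn: 178.14
  Vic: 214.54
  Nate: 155.44
  Xander: 417.59
Minimum: Nate (155.44)

ANSWER: Nate


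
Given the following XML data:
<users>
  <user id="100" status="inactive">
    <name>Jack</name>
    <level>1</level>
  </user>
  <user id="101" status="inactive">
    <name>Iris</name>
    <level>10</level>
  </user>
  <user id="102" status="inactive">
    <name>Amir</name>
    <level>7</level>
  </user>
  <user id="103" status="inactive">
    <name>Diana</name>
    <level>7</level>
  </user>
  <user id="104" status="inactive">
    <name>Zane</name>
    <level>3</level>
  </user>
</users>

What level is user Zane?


Finding user: Zane
<level>3</level>

ANSWER: 3


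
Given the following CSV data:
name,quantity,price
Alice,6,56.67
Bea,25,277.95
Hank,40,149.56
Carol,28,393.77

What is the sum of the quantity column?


Values in 'quantity' column:
  Row 1: 6
  Row 2: 25
  Row 3: 40
  Row 4: 28
Sum = 6 + 25 + 40 + 28 = 99

ANSWER: 99


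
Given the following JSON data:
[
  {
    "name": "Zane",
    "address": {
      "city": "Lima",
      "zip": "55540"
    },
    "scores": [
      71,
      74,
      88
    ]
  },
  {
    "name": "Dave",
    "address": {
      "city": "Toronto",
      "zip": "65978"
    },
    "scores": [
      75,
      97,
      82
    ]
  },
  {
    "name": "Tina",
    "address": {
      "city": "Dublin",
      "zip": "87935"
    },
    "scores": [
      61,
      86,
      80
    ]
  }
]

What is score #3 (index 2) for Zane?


Path: records[0].scores[2]
Value: 88

ANSWER: 88


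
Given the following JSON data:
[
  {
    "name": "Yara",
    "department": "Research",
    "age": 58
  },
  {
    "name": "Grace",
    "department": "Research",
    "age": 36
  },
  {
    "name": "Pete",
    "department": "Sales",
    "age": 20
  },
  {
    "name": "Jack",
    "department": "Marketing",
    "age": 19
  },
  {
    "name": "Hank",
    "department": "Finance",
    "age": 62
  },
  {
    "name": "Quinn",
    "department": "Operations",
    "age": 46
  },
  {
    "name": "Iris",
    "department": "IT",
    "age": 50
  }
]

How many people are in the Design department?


Scanning records for department = Design
  No matches found
Count: 0

ANSWER: 0


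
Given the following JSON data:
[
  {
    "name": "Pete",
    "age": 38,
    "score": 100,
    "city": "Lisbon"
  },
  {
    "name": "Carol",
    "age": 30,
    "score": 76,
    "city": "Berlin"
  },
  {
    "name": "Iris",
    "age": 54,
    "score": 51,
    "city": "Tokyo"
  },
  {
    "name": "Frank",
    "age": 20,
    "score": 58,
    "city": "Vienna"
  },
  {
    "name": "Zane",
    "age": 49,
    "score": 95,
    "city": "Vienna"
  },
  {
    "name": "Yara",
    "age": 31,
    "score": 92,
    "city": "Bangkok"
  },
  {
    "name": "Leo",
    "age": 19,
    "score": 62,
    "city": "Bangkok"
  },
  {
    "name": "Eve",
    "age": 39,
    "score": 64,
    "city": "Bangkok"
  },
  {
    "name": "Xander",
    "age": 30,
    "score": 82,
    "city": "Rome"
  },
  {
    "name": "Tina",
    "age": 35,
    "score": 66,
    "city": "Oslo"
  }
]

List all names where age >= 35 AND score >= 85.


Checking both conditions:
  Pete (age=38, score=100) -> YES
  Carol (age=30, score=76) -> no
  Iris (age=54, score=51) -> no
  Frank (age=20, score=58) -> no
  Zane (age=49, score=95) -> YES
  Yara (age=31, score=92) -> no
  Leo (age=19, score=62) -> no
  Eve (age=39, score=64) -> no
  Xander (age=30, score=82) -> no
  Tina (age=35, score=66) -> no


ANSWER: Pete, Zane


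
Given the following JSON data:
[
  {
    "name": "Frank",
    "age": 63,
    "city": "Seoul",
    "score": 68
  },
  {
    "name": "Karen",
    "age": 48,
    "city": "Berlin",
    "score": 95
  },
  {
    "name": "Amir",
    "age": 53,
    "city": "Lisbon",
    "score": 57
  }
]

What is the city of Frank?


Looking up record where name = Frank
Record index: 0
Field 'city' = Seoul

ANSWER: Seoul


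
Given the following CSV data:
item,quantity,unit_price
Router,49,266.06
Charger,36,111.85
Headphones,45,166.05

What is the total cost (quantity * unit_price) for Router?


Row: Router
quantity = 49
unit_price = 266.06
total = 49 * 266.06 = 13036.94

ANSWER: 13036.94


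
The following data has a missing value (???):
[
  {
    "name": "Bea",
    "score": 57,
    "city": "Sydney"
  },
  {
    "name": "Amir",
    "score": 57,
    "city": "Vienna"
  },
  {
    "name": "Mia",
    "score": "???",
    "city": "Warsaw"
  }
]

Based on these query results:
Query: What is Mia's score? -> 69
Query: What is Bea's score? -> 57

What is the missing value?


The missing value is Mia's score
From query: Mia's score = 69

ANSWER: 69


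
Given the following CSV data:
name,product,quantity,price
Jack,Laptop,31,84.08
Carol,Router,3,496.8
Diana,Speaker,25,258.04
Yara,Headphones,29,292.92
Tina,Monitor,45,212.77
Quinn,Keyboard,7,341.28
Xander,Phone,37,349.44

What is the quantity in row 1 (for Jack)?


Row 1: Jack
Column 'quantity' = 31

ANSWER: 31


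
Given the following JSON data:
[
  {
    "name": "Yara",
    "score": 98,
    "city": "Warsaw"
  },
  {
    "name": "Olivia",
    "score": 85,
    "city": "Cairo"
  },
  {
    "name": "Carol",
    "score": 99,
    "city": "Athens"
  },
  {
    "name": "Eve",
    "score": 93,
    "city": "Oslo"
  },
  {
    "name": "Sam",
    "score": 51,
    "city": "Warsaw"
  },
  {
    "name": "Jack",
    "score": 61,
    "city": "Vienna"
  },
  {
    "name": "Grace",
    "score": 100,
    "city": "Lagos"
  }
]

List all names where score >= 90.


Filtering records where score >= 90:
  Yara (score=98) -> YES
  Olivia (score=85) -> no
  Carol (score=99) -> YES
  Eve (score=93) -> YES
  Sam (score=51) -> no
  Jack (score=61) -> no
  Grace (score=100) -> YES


ANSWER: Yara, Carol, Eve, Grace


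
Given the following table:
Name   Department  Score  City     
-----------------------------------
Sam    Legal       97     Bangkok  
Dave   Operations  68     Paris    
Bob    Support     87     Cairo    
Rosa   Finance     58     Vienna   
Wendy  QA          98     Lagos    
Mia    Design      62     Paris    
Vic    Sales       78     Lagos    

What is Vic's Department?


Row 7: Vic
Department = Sales

ANSWER: Sales


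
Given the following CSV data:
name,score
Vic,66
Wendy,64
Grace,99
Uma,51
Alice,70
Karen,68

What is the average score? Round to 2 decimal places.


Scores: 66, 64, 99, 51, 70, 68
Sum = 418
Count = 6
Average = 418 / 6 = 69.67

ANSWER: 69.67


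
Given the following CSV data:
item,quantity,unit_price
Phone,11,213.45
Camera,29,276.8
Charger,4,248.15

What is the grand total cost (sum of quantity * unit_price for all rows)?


Computing row totals:
  Phone: 11 * 213.45 = 2347.95
  Camera: 29 * 276.8 = 8027.2
  Charger: 4 * 248.15 = 992.6
Grand total = 2347.95 + 8027.2 + 992.6 = 11367.75

ANSWER: 11367.75


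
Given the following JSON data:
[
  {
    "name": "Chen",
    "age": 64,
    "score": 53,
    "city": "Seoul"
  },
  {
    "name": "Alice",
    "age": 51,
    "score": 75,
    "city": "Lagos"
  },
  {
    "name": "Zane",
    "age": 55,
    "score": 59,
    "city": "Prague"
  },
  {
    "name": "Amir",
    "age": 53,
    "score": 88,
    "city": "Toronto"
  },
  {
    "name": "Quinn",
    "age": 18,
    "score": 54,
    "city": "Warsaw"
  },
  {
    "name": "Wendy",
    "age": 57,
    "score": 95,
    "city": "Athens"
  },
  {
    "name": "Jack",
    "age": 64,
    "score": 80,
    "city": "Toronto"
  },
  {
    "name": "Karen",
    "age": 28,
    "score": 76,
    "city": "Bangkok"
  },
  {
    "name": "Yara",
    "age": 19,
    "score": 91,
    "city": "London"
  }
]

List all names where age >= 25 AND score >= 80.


Checking both conditions:
  Chen (age=64, score=53) -> no
  Alice (age=51, score=75) -> no
  Zane (age=55, score=59) -> no
  Amir (age=53, score=88) -> YES
  Quinn (age=18, score=54) -> no
  Wendy (age=57, score=95) -> YES
  Jack (age=64, score=80) -> YES
  Karen (age=28, score=76) -> no
  Yara (age=19, score=91) -> no


ANSWER: Amir, Wendy, Jack


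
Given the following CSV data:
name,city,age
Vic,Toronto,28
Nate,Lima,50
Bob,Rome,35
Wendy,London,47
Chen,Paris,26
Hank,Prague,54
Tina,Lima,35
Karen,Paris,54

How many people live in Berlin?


Scanning city column for 'Berlin':
Total matches: 0

ANSWER: 0


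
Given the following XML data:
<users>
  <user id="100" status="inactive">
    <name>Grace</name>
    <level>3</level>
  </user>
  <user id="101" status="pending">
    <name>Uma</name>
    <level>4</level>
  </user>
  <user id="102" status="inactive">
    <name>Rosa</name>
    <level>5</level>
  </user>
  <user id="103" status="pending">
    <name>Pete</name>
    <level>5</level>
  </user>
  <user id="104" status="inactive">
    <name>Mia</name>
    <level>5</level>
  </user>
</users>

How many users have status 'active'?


Counting users with status='active':
Count: 0

ANSWER: 0


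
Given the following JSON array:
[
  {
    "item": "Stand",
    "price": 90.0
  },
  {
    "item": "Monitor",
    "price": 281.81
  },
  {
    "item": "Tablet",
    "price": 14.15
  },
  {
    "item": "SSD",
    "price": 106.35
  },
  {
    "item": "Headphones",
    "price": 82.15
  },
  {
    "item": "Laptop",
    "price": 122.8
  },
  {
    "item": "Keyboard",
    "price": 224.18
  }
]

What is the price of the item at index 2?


Array index 2 -> Tablet
price = 14.15

ANSWER: 14.15


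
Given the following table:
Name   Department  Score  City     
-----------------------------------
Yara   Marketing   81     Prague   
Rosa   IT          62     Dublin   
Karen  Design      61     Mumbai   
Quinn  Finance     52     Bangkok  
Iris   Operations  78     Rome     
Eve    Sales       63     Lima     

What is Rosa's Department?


Row 2: Rosa
Department = IT

ANSWER: IT


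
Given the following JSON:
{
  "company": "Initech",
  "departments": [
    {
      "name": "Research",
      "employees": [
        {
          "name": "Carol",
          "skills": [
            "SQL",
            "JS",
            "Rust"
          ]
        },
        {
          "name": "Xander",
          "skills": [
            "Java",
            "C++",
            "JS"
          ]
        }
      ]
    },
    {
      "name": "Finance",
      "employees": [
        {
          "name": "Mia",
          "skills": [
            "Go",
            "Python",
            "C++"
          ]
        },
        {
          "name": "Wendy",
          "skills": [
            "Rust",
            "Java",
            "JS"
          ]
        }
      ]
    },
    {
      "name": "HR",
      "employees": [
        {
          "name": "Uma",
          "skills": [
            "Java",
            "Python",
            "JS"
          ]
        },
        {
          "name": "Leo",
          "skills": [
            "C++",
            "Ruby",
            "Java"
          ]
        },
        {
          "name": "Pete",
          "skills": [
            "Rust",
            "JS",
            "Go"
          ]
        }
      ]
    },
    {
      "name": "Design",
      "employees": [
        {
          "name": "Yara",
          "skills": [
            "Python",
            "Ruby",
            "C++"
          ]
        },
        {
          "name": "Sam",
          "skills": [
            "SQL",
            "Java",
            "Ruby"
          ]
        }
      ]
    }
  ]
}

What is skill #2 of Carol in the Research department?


Path: departments[0].employees[0].skills[1]
Value: JS

ANSWER: JS


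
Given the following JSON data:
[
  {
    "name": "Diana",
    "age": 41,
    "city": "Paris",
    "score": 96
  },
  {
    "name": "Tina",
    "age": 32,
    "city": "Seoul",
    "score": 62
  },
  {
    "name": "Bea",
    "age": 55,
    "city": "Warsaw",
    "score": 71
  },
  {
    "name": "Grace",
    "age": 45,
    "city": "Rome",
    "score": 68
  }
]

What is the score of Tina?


Looking up record where name = Tina
Record index: 1
Field 'score' = 62

ANSWER: 62


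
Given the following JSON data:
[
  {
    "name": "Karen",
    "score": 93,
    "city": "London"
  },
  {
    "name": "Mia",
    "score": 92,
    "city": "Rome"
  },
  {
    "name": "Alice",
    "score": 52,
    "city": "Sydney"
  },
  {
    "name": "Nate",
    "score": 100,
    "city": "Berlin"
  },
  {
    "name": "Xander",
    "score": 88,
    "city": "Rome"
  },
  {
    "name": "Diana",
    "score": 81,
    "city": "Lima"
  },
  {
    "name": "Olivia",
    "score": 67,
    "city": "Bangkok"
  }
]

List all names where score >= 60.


Filtering records where score >= 60:
  Karen (score=93) -> YES
  Mia (score=92) -> YES
  Alice (score=52) -> no
  Nate (score=100) -> YES
  Xander (score=88) -> YES
  Diana (score=81) -> YES
  Olivia (score=67) -> YES


ANSWER: Karen, Mia, Nate, Xander, Diana, Olivia


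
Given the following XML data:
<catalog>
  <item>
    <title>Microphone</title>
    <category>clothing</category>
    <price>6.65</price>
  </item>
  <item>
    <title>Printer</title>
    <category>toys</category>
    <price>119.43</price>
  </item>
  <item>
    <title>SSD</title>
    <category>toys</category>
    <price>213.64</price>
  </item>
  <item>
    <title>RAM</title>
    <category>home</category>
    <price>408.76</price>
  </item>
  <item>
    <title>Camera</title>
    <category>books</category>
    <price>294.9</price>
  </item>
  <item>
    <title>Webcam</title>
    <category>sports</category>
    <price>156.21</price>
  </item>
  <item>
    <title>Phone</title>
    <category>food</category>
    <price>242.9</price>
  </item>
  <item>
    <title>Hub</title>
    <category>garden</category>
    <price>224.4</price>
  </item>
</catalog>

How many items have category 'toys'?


Scanning <item> elements for <category>toys</category>:
  Item 2: Printer -> MATCH
  Item 3: SSD -> MATCH
Count: 2

ANSWER: 2


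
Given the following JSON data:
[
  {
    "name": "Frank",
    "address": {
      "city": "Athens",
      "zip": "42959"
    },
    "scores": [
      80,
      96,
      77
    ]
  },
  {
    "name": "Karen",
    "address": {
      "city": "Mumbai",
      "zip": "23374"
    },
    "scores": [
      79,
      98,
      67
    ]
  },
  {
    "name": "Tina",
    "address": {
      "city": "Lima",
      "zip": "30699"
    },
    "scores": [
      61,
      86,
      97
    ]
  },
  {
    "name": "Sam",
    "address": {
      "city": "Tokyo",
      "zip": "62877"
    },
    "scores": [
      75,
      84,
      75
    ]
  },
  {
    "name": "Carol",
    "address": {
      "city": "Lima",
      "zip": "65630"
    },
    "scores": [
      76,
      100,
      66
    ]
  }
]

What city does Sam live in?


Path: records[3].address.city
Value: Tokyo

ANSWER: Tokyo


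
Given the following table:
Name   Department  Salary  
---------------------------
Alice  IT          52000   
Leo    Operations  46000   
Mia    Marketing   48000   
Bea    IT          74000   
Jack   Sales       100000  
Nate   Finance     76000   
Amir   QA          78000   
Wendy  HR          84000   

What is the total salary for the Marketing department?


Marketing department members:
  Mia: 48000
Total = 48000 = 48000

ANSWER: 48000


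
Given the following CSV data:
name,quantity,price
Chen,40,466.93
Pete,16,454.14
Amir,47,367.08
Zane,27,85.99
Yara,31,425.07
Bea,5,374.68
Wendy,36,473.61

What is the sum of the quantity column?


Values in 'quantity' column:
  Row 1: 40
  Row 2: 16
  Row 3: 47
  Row 4: 27
  Row 5: 31
  Row 6: 5
  Row 7: 36
Sum = 40 + 16 + 47 + 27 + 31 + 5 + 36 = 202

ANSWER: 202


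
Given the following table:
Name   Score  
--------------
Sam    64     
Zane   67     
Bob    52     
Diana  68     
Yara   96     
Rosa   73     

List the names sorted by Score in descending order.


Sorting by Score (descending):
  Yara: 96
  Rosa: 73
  Diana: 68
  Zane: 67
  Sam: 64
  Bob: 52


ANSWER: Yara, Rosa, Diana, Zane, Sam, Bob


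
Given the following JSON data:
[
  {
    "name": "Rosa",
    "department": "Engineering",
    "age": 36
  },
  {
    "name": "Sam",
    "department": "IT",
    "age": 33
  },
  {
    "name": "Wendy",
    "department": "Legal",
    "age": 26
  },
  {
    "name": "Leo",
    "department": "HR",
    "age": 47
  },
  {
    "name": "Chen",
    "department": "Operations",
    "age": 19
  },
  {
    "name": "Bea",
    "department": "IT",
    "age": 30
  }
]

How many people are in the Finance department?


Scanning records for department = Finance
  No matches found
Count: 0

ANSWER: 0


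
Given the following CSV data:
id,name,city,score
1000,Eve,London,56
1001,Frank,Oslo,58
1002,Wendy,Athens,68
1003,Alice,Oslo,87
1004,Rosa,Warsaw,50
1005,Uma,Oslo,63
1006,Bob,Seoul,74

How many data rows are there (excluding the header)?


Counting rows (excluding header):
Header: id,name,city,score
Data rows: 7

ANSWER: 7


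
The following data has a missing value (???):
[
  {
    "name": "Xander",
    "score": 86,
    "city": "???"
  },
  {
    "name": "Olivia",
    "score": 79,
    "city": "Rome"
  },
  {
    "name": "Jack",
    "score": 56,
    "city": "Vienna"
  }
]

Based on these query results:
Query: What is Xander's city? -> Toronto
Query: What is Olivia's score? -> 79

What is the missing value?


The missing value is Xander's city
From query: Xander's city = Toronto

ANSWER: Toronto


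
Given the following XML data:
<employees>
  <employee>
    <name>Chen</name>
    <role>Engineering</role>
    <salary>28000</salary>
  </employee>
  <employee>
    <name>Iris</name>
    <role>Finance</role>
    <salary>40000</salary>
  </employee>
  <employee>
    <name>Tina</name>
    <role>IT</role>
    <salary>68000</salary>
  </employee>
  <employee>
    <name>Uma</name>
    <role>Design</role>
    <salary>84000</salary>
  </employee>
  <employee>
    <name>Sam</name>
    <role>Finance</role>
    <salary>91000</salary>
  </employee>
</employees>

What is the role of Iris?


Searching for <employee> with <name>Iris</name>
Found at position 2
<role>Finance</role>

ANSWER: Finance


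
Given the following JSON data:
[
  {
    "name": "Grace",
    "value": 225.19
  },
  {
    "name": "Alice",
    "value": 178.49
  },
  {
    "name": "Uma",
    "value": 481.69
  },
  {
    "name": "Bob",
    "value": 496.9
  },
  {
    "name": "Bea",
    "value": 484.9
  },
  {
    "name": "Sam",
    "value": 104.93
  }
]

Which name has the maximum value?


Comparing values:
  Grace: 225.19
  Alice: 178.49
  Uma: 481.69
  Bob: 496.9
  Bea: 484.9
  Sam: 104.93
Maximum: Bob (496.9)

ANSWER: Bob


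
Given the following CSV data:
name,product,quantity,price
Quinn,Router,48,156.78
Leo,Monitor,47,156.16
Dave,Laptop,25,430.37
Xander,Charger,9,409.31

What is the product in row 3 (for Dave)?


Row 3: Dave
Column 'product' = Laptop

ANSWER: Laptop


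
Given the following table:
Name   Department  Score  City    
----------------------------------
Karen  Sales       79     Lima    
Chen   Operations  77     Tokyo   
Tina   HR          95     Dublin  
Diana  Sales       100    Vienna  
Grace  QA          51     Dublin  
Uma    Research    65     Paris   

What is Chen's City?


Row 2: Chen
City = Tokyo

ANSWER: Tokyo


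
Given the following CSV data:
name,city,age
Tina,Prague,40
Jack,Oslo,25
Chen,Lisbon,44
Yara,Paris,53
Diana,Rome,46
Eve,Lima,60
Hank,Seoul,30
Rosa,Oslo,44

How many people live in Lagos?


Scanning city column for 'Lagos':
Total matches: 0

ANSWER: 0


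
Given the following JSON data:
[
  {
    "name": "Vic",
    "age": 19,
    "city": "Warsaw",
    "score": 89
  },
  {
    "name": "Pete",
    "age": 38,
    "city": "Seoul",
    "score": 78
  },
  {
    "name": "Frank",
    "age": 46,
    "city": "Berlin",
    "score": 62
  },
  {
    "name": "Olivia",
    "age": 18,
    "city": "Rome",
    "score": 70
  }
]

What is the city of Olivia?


Looking up record where name = Olivia
Record index: 3
Field 'city' = Rome

ANSWER: Rome


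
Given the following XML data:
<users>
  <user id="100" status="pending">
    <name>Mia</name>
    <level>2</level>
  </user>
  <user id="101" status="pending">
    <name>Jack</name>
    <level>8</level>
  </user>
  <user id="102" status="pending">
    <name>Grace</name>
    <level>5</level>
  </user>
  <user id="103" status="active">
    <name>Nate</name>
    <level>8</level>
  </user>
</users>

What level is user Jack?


Finding user: Jack
<level>8</level>

ANSWER: 8


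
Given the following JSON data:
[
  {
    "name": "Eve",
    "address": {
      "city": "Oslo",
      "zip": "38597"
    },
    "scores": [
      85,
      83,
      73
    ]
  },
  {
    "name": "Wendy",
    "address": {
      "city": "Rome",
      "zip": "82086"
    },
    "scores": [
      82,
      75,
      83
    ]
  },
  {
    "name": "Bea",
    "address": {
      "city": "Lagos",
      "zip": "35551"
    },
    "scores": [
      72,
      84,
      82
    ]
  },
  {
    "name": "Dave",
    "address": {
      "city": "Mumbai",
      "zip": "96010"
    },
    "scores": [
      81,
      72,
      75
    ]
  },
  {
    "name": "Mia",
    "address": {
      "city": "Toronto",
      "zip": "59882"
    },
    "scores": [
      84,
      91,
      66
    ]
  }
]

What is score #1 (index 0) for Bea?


Path: records[2].scores[0]
Value: 72

ANSWER: 72


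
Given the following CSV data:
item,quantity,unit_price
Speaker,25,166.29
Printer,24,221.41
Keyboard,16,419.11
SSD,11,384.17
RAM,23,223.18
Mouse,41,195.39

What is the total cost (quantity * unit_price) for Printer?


Row: Printer
quantity = 24
unit_price = 221.41
total = 24 * 221.41 = 5313.84

ANSWER: 5313.84


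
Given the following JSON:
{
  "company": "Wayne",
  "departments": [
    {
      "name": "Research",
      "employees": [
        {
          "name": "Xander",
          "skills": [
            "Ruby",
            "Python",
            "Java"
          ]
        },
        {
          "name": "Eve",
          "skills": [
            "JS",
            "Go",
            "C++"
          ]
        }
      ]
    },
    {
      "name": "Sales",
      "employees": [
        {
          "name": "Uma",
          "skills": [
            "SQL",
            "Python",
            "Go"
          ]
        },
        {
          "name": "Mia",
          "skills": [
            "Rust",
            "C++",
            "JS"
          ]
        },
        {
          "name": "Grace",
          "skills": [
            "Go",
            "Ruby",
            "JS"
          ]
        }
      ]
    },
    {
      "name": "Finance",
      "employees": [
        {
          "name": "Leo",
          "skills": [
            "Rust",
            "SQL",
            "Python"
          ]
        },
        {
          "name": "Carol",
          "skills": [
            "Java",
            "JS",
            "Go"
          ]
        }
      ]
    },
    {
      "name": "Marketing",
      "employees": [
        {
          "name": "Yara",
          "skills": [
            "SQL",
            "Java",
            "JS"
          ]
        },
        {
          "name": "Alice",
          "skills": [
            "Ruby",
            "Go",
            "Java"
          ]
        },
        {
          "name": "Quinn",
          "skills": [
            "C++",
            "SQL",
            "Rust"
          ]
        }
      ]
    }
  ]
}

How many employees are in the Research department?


Path: departments[0].employees
Count: 2

ANSWER: 2


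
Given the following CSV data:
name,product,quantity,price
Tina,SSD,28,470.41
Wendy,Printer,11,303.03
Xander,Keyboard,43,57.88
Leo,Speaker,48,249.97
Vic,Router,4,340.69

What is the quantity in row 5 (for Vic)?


Row 5: Vic
Column 'quantity' = 4

ANSWER: 4


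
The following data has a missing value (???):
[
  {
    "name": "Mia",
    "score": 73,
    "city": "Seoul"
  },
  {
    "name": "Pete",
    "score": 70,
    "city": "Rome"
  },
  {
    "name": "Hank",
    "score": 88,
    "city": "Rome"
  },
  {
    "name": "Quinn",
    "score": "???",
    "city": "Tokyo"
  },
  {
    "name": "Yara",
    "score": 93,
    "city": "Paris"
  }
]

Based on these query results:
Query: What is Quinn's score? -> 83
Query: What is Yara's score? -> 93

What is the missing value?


The missing value is Quinn's score
From query: Quinn's score = 83

ANSWER: 83


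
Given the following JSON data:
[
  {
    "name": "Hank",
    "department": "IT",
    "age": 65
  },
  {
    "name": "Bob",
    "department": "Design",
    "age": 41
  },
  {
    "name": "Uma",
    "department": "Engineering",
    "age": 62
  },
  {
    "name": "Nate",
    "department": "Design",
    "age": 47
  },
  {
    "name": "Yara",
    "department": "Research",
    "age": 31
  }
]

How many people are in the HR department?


Scanning records for department = HR
  No matches found
Count: 0

ANSWER: 0


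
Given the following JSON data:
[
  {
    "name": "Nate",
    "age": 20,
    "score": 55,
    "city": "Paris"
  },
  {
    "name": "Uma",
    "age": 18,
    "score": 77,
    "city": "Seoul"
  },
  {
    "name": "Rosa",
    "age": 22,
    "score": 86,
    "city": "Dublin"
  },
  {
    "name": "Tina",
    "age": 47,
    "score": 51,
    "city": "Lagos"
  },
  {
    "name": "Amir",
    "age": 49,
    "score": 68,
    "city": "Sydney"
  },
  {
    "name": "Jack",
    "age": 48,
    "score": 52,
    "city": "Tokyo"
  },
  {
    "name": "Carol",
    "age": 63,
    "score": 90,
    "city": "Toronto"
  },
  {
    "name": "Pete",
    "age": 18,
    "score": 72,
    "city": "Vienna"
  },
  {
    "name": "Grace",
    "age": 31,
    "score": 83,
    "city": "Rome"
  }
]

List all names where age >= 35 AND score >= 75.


Checking both conditions:
  Nate (age=20, score=55) -> no
  Uma (age=18, score=77) -> no
  Rosa (age=22, score=86) -> no
  Tina (age=47, score=51) -> no
  Amir (age=49, score=68) -> no
  Jack (age=48, score=52) -> no
  Carol (age=63, score=90) -> YES
  Pete (age=18, score=72) -> no
  Grace (age=31, score=83) -> no


ANSWER: Carol
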